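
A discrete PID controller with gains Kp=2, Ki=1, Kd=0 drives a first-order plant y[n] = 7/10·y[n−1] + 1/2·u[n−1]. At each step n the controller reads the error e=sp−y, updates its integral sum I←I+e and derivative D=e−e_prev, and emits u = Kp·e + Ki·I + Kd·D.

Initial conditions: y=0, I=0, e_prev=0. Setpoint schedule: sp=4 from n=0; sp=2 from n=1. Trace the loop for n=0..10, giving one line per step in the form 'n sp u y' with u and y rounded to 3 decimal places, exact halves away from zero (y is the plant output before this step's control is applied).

0 4 12.000 0.000
1 2 -8.000 6.000
2 2 5.400 0.200
3 2 -0.720 2.840
4 2 2.076 1.628
5 2 0.799 2.178
6 2 1.383 1.924
7 2 1.116 2.038
8 2 1.238 1.985
9 2 1.182 2.008
10 2 1.208 1.997

(exact arithmetic carried between steps; '≈' marks a value shown rounded to 6 d.p. or computed from one; I and e_prev carry over from the previous line; the table rounds u and y to 3 d.p., halves away from zero)
n=0: y=0, sp=4, e=sp−y=4; I=4, D=e−e_prev=4; u=2·4+1·4+0·4=12; next y=7/10·0+1/2·12=6
n=1: y=6, sp=2, e=sp−y=-4; I=0, D=e−e_prev=-8; u=2·(-4)+1·0+0·(-8)=-8; next y=7/10·6+1/2·(-8)=0.2
n=2: y=0.2, sp=2, e=sp−y=1.8; I=1.8, D=e−e_prev=5.8; u=2·1.8+1·1.8+0·5.8=5.4; next y=7/10·0.2+1/2·5.4=2.84
n=3: y=2.84, sp=2, e=sp−y=-0.84; I=0.96, D=e−e_prev=-2.64; u=2·(-0.84)+1·0.96+0·(-2.64)=-0.72; next y=7/10·2.84+1/2·(-0.72)=1.628
n=4: y=1.628, sp=2, e=sp−y=0.372; I=1.332, D=e−e_prev=1.212; u=2·0.372+1·1.332+0·1.212=2.076; next y=7/10·1.628+1/2·2.076=2.1776
n=5: y=2.1776, sp=2, e=sp−y=-0.1776; I=1.1544, D=e−e_prev=-0.5496; u=2·(-0.1776)+1·1.1544+0·(-0.5496)=0.7992; next y=7/10·2.1776+1/2·0.7992=1.92392
n=6: y=1.92392, sp=2, e=sp−y=0.07608; I=1.23048, D=e−e_prev=0.25368; u=2·0.07608+1·1.23048+0·0.25368=1.38264; next y=7/10·1.92392+1/2·1.38264=2.038064
n=7: y=2.038064, sp=2, e=sp−y=-0.038064; I=1.192416, D=e−e_prev=-0.114144; u=2·(-0.038064)+1·1.192416+0·(-0.114144)=1.116288; next y=7/10·2.038064+1/2·1.116288≈1.984789
n=8: y≈1.984789, sp=2, e=sp−y≈0.015211; I≈1.207627, D=e−e_prev≈0.053275; u=2·0.015211+1·1.207627+0·0.053275≈1.238050; next y=7/10·1.984789+1/2·1.238050≈2.008377
n=9: y≈2.008377, sp=2, e=sp−y≈-0.008377; I≈1.199250, D=e−e_prev≈-0.023588; u=2·(-0.008377)+1·1.199250+0·(-0.023588)≈1.182496; next y=7/10·2.008377+1/2·1.182496≈1.997112
n=10: y≈1.997112, sp=2, e=sp−y≈0.002888; I≈1.202138, D=e−e_prev≈0.011265; u=2·0.002888+1·1.202138+0·0.011265≈1.207914; next y=7/10·1.997112+1/2·1.207914≈2.001935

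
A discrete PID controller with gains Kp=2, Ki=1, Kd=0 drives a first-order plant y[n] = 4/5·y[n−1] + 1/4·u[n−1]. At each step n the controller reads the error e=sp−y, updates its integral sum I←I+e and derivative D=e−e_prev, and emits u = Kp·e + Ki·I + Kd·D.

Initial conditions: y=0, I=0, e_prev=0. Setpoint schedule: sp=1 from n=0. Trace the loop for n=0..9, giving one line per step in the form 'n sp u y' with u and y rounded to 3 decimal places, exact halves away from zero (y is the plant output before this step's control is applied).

0 1 3.000 0.000
1 1 1.750 0.750
2 1 1.138 1.038
3 1 0.869 1.114
4 1 0.772 1.109
5 1 0.749 1.080
6 1 0.755 1.051
7 1 0.768 1.030
8 1 0.780 1.016
9 1 0.789 1.008

(exact arithmetic carried between steps; '≈' marks a value shown rounded to 6 d.p. or computed from one; I and e_prev carry over from the previous line; the table rounds u and y to 3 d.p., halves away from zero)
n=0: y=0, sp=1, e=sp−y=1; I=1, D=e−e_prev=1; u=2·1+1·1+0·1=3; next y=4/5·0+1/4·3=0.75
n=1: y=0.75, sp=1, e=sp−y=0.25; I=1.25, D=e−e_prev=-0.75; u=2·0.25+1·1.25+0·(-0.75)=1.75; next y=4/5·0.75+1/4·1.75=1.0375
n=2: y=1.0375, sp=1, e=sp−y=-0.0375; I=1.2125, D=e−e_prev=-0.2875; u=2·(-0.0375)+1·1.2125+0·(-0.2875)=1.1375; next y=4/5·1.0375+1/4·1.1375=1.114375
n=3: y=1.114375, sp=1, e=sp−y=-0.114375; I=1.098125, D=e−e_prev=-0.076875; u=2·(-0.114375)+1·1.098125+0·(-0.076875)=0.869375; next y=4/5·1.114375+1/4·0.869375≈1.108844
n=4: y≈1.108844, sp=1, e=sp−y≈-0.108844; I≈0.989281, D=e−e_prev≈0.005531; u=2·(-0.108844)+1·0.989281+0·0.005531≈0.771594; next y=4/5·1.108844+1/4·0.771594≈1.079973
n=5: y≈1.079973, sp=1, e=sp−y≈-0.079973; I≈0.909308, D=e−e_prev≈0.028870; u=2·(-0.079973)+1·0.909308+0·0.028870≈0.749361; next y=4/5·1.079973+1/4·0.749361≈1.051319
n=6: y≈1.051319, sp=1, e=sp−y≈-0.051319; I≈0.857989, D=e−e_prev≈0.028654; u=2·(-0.051319)+1·0.857989+0·0.028654≈0.755351; next y=4/5·1.051319+1/4·0.755351≈1.029893
n=7: y≈1.029893, sp=1, e=sp−y≈-0.029893; I≈0.828096, D=e−e_prev≈0.021426; u=2·(-0.029893)+1·0.828096+0·0.021426≈0.768310; next y=4/5·1.029893+1/4·0.768310≈1.015992
n=8: y≈1.015992, sp=1, e=sp−y≈-0.015992; I≈0.812104, D=e−e_prev≈0.013901; u=2·(-0.015992)+1·0.812104+0·0.013901≈0.780120; next y=4/5·1.015992+1/4·0.780120≈1.007824
n=9: y≈1.007824, sp=1, e=sp−y≈-0.007824; I≈0.804280, D=e−e_prev≈0.008168; u=2·(-0.007824)+1·0.804280+0·0.008168≈0.788633; next y=4/5·1.007824+1/4·0.788633≈1.003417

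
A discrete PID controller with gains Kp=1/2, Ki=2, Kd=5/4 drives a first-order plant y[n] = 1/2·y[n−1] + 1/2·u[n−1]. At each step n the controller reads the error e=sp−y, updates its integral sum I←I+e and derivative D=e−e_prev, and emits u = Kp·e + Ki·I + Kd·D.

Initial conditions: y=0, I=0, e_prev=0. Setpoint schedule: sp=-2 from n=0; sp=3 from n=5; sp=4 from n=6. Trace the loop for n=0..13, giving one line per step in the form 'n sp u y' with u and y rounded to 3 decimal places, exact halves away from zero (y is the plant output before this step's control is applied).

0 -2 -7.500 0.000
1 -2 5.063 -3.750
2 -2 -12.648 0.656
3 -2 12.493 -5.996
4 -2 -22.497 3.249
5 3 45.585 -9.624
6 4 -51.275 17.980
7 4 83.874 -16.647
8 4 -106.593 33.613
9 4 159.893 -36.490
10 4 -214.975 61.702
11 4 311.130 -76.636
12 4 -427.582 117.247
13 4 609.832 -155.168

(exact arithmetic carried between steps; '≈' marks a value shown rounded to 6 d.p. or computed from one; I and e_prev carry over from the previous line; the table rounds u and y to 3 d.p., halves away from zero)
n=0: y=0, sp=-2, e=sp−y=-2; I=-2, D=e−e_prev=-2; u=1/2·(-2)+2·(-2)+5/4·(-2)=-7.5; next y=1/2·0+1/2·(-7.5)=-3.75
n=1: y=-3.75, sp=-2, e=sp−y=1.75; I=-0.25, D=e−e_prev=3.75; u=1/2·1.75+2·(-0.25)+5/4·3.75=5.0625; next y=1/2·(-3.75)+1/2·5.0625=0.65625
n=2: y=0.65625, sp=-2, e=sp−y=-2.65625; I=-2.90625, D=e−e_prev=-4.40625; u=1/2·(-2.65625)+2·(-2.90625)+5/4·(-4.40625)≈-12.648438; next y=1/2·0.65625+1/2·(-12.648438)≈-5.996094
n=3: y≈-5.996094, sp=-2, e=sp−y≈3.996094; I≈1.089844, D=e−e_prev≈6.652344; u=1/2·3.996094+2·1.089844+5/4·6.652344≈12.493164; next y=1/2·(-5.996094)+1/2·12.493164≈3.248535
n=4: y≈3.248535, sp=-2, e=sp−y≈-5.248535; I≈-4.158691, D=e−e_prev≈-9.244629; u=1/2·(-5.248535)+2·(-4.158691)+5/4·(-9.244629)≈-22.497437; next y=1/2·3.248535+1/2·(-22.497437)≈-9.624451
n=5: y≈-9.624451, sp=3, e=sp−y≈12.624451; I≈8.465759, D=e−e_prev≈17.872986; u=1/2·12.624451+2·8.465759+5/4·17.872986≈45.584976; next y=1/2·(-9.624451)+1/2·45.584976≈17.980263
n=6: y≈17.980263, sp=4, e=sp−y≈-13.980263; I≈-5.514503, D=e−e_prev≈-26.604713; u=1/2·(-13.980263)+2·(-5.514503)+5/4·(-26.604713)≈-51.275030; next y=1/2·17.980263+1/2·(-51.275030)≈-16.647384
n=7: y≈-16.647384, sp=4, e=sp−y≈20.647384; I≈15.132880, D=e−e_prev≈34.627646; u=1/2·20.647384+2·15.132880+5/4·34.627646≈83.874010; next y=1/2·(-16.647384)+1/2·83.874010≈33.613313
n=8: y≈33.613313, sp=4, e=sp−y≈-29.613313; I≈-14.480433, D=e−e_prev≈-50.260697; u=1/2·(-29.613313)+2·(-14.480433)+5/4·(-50.260697)≈-106.593394; next y=1/2·33.613313+1/2·(-106.593394)≈-36.490040
n=9: y≈-36.490040, sp=4, e=sp−y≈40.490040; I≈26.009607, D=e−e_prev≈70.103354; u=1/2·40.490040+2·26.009607+5/4·70.103354≈159.893427; next y=1/2·(-36.490040)+1/2·159.893427≈61.701693
n=10: y≈61.701693, sp=4, e=sp−y≈-57.701693; I≈-31.692086, D=e−e_prev≈-98.191734; u=1/2·(-57.701693)+2·(-31.692086)+5/4·(-98.191734)≈-214.974686; next y=1/2·61.701693+1/2·(-214.974686)≈-76.636496
n=11: y≈-76.636496, sp=4, e=sp−y≈80.636496; I≈48.944410, D=e−e_prev≈138.338189; u=1/2·80.636496+2·48.944410+5/4·138.338189≈311.129805; next y=1/2·(-76.636496)+1/2·311.129805≈117.246655
n=12: y≈117.246655, sp=4, e=sp−y≈-113.246655; I≈-64.302244, D=e−e_prev≈-193.883151; u=1/2·(-113.246655)+2·(-64.302244)+5/4·(-193.883151)≈-427.581755; next y=1/2·117.246655+1/2·(-427.581755)≈-155.167550
n=13: y≈-155.167550, sp=4, e=sp−y≈159.167550; I≈94.865306, D=e−e_prev≈272.414205; u=1/2·159.167550+2·94.865306+5/4·272.414205≈609.832142; next y=1/2·(-155.167550)+1/2·609.832142≈227.332296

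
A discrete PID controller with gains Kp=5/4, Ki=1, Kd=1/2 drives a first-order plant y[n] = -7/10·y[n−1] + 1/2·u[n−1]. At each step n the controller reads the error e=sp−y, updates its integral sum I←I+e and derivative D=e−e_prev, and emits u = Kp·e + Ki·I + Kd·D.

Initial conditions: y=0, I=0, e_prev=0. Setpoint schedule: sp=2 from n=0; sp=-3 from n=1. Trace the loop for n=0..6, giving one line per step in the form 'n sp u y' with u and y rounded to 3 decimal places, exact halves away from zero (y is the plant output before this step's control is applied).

(exact arithmetic carried between steps; '≈' marks a value shown rounded to 6 d.p. or computed from one; I and e_prev carry over from the previous line; the table rounds u and y to 3 d.p., halves away from zero)
n=0: y=0, sp=2, e=sp−y=2; I=2, D=e−e_prev=2; u=5/4·2+1·2+1/2·2=5.5; next y=-7/10·0+1/2·5.5=2.75
n=1: y=2.75, sp=-3, e=sp−y=-5.75; I=-3.75, D=e−e_prev=-7.75; u=5/4·(-5.75)+1·(-3.75)+1/2·(-7.75)=-14.8125; next y=-7/10·2.75+1/2·(-14.8125)=-9.33125
n=2: y=-9.33125, sp=-3, e=sp−y=6.33125; I=2.58125, D=e−e_prev=12.08125; u=5/4·6.33125+1·2.58125+1/2·12.08125≈16.535938; next y=-7/10·(-9.33125)+1/2·16.535938≈14.799844
n=3: y≈14.799844, sp=-3, e=sp−y≈-17.799844; I≈-15.218594, D=e−e_prev≈-24.131094; u=5/4·(-17.799844)+1·(-15.218594)+1/2·(-24.131094)≈-49.533945; next y=-7/10·14.799844+1/2·(-49.533945)≈-35.126863
n=4: y≈-35.126863, sp=-3, e=sp−y≈32.126863; I≈16.908270, D=e−e_prev≈49.926707; u=5/4·32.126863+1·16.908270+1/2·49.926707≈82.030202; next y=-7/10·(-35.126863)+1/2·82.030202≈65.603905
n=5: y≈65.603905, sp=-3, e=sp−y≈-68.603905; I≈-51.695636, D=e−e_prev≈-100.730769; u=5/4·(-68.603905)+1·(-51.695636)+1/2·(-100.730769)≈-187.815902; next y=-7/10·65.603905+1/2·(-187.815902)≈-139.830685
n=6: y≈-139.830685, sp=-3, e=sp−y≈136.830685; I≈85.135049, D=e−e_prev≈205.434590; u=5/4·136.830685+1·85.135049+1/2·205.434590≈358.890700; next y=-7/10·(-139.830685)+1/2·358.890700≈277.326829

0 2 5.500 0.000
1 -3 -14.813 2.750
2 -3 16.536 -9.331
3 -3 -49.534 14.800
4 -3 82.030 -35.127
5 -3 -187.816 65.604
6 -3 358.891 -139.831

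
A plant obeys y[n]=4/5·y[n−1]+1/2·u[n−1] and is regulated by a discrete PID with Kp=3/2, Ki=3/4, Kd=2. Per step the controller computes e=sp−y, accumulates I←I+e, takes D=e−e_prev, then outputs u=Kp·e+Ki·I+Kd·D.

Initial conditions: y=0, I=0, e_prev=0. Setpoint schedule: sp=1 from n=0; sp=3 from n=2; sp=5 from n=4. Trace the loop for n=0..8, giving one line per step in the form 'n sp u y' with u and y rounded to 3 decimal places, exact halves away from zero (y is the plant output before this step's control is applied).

(exact arithmetic carried between steps; '≈' marks a value shown rounded to 6 d.p. or computed from one; I and e_prev carry over from the previous line; the table rounds u and y to 3 d.p., halves away from zero)
n=0: y=0, sp=1, e=sp−y=1; I=1, D=e−e_prev=1; u=3/2·1+3/4·1+2·1=4.25; next y=4/5·0+1/2·4.25=2.125
n=1: y=2.125, sp=1, e=sp−y=-1.125; I=-0.125, D=e−e_prev=-2.125; u=3/2·(-1.125)+3/4·(-0.125)+2·(-2.125)=-6.03125; next y=4/5·2.125+1/2·(-6.03125)=-1.315625
n=2: y=-1.315625, sp=3, e=sp−y=4.315625; I=4.190625, D=e−e_prev=5.440625; u=3/2·4.315625+3/4·4.190625+2·5.440625≈20.497656; next y=4/5·(-1.315625)+1/2·20.497656≈9.196328
n=3: y≈9.196328, sp=3, e=sp−y≈-6.196328; I≈-2.005703, D=e−e_prev≈-10.511953; u=3/2·(-6.196328)+3/4·(-2.005703)+2·(-10.511953)≈-31.822676; next y=4/5·9.196328+1/2·(-31.822676)≈-8.554275
n=4: y≈-8.554275, sp=5, e=sp−y≈13.554275; I≈11.548572, D=e−e_prev≈19.750604; u=3/2·13.554275+3/4·11.548572+2·19.750604≈68.494049; next y=4/5·(-8.554275)+1/2·68.494049≈27.403604
n=5: y≈27.403604, sp=5, e=sp−y≈-22.403604; I≈-10.855032, D=e−e_prev≈-35.957880; u=3/2·(-22.403604)+3/4·(-10.855032)+2·(-35.957880)≈-113.662440; next y=4/5·27.403604+1/2·(-113.662440)≈-34.908337
n=6: y≈-34.908337, sp=5, e=sp−y≈39.908337; I≈29.053304, D=e−e_prev≈62.311941; u=3/2·39.908337+3/4·29.053304+2·62.311941≈206.276365; next y=4/5·(-34.908337)+1/2·206.276365≈75.211513
n=7: y≈75.211513, sp=5, e=sp−y≈-70.211513; I≈-41.158209, D=e−e_prev≈-110.119850; u=3/2·(-70.211513)+3/4·(-41.158209)+2·(-110.119850)≈-356.425626; next y=4/5·75.211513+1/2·(-356.425626)≈-118.043602
n=8: y≈-118.043602, sp=5, e=sp−y≈123.043602; I≈81.885394, D=e−e_prev≈193.255116; u=3/2·123.043602+3/4·81.885394+2·193.255116≈632.489680; next y=4/5·(-118.043602)+1/2·632.489680≈221.809958

0 1 4.250 0.000
1 1 -6.031 2.125
2 3 20.498 -1.316
3 3 -31.823 9.196
4 5 68.494 -8.554
5 5 -113.662 27.404
6 5 206.276 -34.908
7 5 -356.426 75.212
8 5 632.490 -118.044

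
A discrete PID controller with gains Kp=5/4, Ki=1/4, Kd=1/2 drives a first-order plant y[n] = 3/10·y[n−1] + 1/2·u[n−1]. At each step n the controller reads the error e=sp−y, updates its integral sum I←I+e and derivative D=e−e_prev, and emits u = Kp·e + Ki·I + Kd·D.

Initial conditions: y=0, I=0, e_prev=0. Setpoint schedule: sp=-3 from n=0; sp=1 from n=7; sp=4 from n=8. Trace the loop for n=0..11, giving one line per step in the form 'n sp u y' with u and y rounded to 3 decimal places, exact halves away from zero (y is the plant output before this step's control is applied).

(exact arithmetic carried between steps; '≈' marks a value shown rounded to 6 d.p. or computed from one; I and e_prev carry over from the previous line; the table rounds u and y to 3 d.p., halves away from zero)
n=0: y=0, sp=-3, e=sp−y=-3; I=-3, D=e−e_prev=-3; u=5/4·(-3)+1/4·(-3)+1/2·(-3)=-6; next y=3/10·0+1/2·(-6)=-3
n=1: y=-3, sp=-3, e=sp−y=0; I=-3, D=e−e_prev=3; u=5/4·0+1/4·(-3)+1/2·3=0.75; next y=3/10·(-3)+1/2·0.75=-0.525
n=2: y=-0.525, sp=-3, e=sp−y=-2.475; I=-5.475, D=e−e_prev=-2.475; u=5/4·(-2.475)+1/4·(-5.475)+1/2·(-2.475)=-5.7; next y=3/10·(-0.525)+1/2·(-5.7)=-3.0075
n=3: y=-3.0075, sp=-3, e=sp−y=0.0075; I=-5.4675, D=e−e_prev=2.4825; u=5/4·0.0075+1/4·(-5.4675)+1/2·2.4825=-0.11625; next y=3/10·(-3.0075)+1/2·(-0.11625)=-0.960375
n=4: y=-0.960375, sp=-3, e=sp−y=-2.039625; I=-7.507125, D=e−e_prev=-2.047125; u=5/4·(-2.039625)+1/4·(-7.507125)+1/2·(-2.047125)=-5.449875; next y=3/10·(-0.960375)+1/2·(-5.449875)=-3.01305
n=5: y=-3.01305, sp=-3, e=sp−y=0.01305; I=-7.494075, D=e−e_prev=2.052675; u=5/4·0.01305+1/4·(-7.494075)+1/2·2.052675≈-0.830869; next y=3/10·(-3.01305)+1/2·(-0.830869)≈-1.319349
n=6: y≈-1.319349, sp=-3, e=sp−y≈-1.680651; I≈-9.174726, D=e−e_prev≈-1.693701; u=5/4·(-1.680651)+1/4·(-9.174726)+1/2·(-1.693701)≈-5.241345; next y=3/10·(-1.319349)+1/2·(-5.241345)≈-3.016477
n=7: y≈-3.016477, sp=1, e=sp−y≈4.016477; I≈-5.158248, D=e−e_prev≈5.697128; u=5/4·4.016477+1/4·(-5.158248)+1/2·5.697128≈6.579599; next y=3/10·(-3.016477)+1/2·6.579599≈2.384856
n=8: y≈2.384856, sp=4, e=sp−y≈1.615144; I≈-3.543104, D=e−e_prev≈-2.401333; u=5/4·1.615144+1/4·(-3.543104)+1/2·(-2.401333)≈-0.067513; next y=3/10·2.384856+1/2·(-0.067513)≈0.681700
n=9: y≈0.681700, sp=4, e=sp−y≈3.318300; I≈-0.224805, D=e−e_prev≈1.703156; u=5/4·3.318300+1/4·(-0.224805)+1/2·1.703156≈4.943251; next y=3/10·0.681700+1/2·4.943251≈2.676136
n=10: y≈2.676136, sp=4, e=sp−y≈1.323864; I≈1.099060, D=e−e_prev≈-1.994435; u=5/4·1.323864+1/4·1.099060+1/2·(-1.994435)≈0.932378; next y=3/10·2.676136+1/2·0.932378≈1.269030
n=11: y≈1.269030, sp=4, e=sp−y≈2.730970; I≈3.830030, D=e−e_prev≈1.407106; u=5/4·2.730970+1/4·3.830030+1/2·1.407106≈5.074774; next y=3/10·1.269030+1/2·5.074774≈2.918096

0 -3 -6.000 0.000
1 -3 0.750 -3.000
2 -3 -5.700 -0.525
3 -3 -0.116 -3.008
4 -3 -5.450 -0.960
5 -3 -0.831 -3.013
6 -3 -5.241 -1.319
7 1 6.580 -3.016
8 4 -0.068 2.385
9 4 4.943 0.682
10 4 0.932 2.676
11 4 5.075 1.269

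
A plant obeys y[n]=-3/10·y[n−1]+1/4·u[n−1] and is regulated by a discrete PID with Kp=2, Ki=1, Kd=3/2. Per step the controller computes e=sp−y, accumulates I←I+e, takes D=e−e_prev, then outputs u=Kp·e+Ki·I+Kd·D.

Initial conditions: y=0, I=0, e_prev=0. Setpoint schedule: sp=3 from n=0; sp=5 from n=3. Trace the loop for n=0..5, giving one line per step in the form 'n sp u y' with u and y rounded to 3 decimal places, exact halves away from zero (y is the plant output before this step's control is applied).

(exact arithmetic carried between steps; '≈' marks a value shown rounded to 6 d.p. or computed from one; I and e_prev carry over from the previous line; the table rounds u and y to 3 d.p., halves away from zero)
n=0: y=0, sp=3, e=sp−y=3; I=3, D=e−e_prev=3; u=2·3+1·3+3/2·3=13.5; next y=-3/10·0+1/4·13.5=3.375
n=1: y=3.375, sp=3, e=sp−y=-0.375; I=2.625, D=e−e_prev=-3.375; u=2·(-0.375)+1·2.625+3/2·(-3.375)=-3.1875; next y=-3/10·3.375+1/4·(-3.1875)=-1.809375
n=2: y=-1.809375, sp=3, e=sp−y=4.809375; I=7.434375, D=e−e_prev=5.184375; u=2·4.809375+1·7.434375+3/2·5.184375≈24.829688; next y=-3/10·(-1.809375)+1/4·24.829688≈6.750234
n=3: y≈6.750234, sp=5, e=sp−y≈-1.750234; I≈5.684141, D=e−e_prev≈-6.559609; u=2·(-1.750234)+1·5.684141+3/2·(-6.559609)≈-7.655742; next y=-3/10·6.750234+1/4·(-7.655742)≈-3.939006
n=4: y≈-3.939006, sp=5, e=sp−y≈8.939006; I≈14.623146, D=e−e_prev≈10.689240; u=2·8.939006+1·14.623146+3/2·10.689240≈48.535019; next y=-3/10·(-3.939006)+1/4·48.535019≈13.315456
n=5: y≈13.315456, sp=5, e=sp−y≈-8.315456; I≈6.307690, D=e−e_prev≈-17.254462; u=2·(-8.315456)+1·6.307690+3/2·(-17.254462)≈-36.204916; next y=-3/10·13.315456+1/4·(-36.204916)≈-13.045866

0 3 13.500 0.000
1 3 -3.188 3.375
2 3 24.830 -1.809
3 5 -7.656 6.750
4 5 48.535 -3.939
5 5 -36.205 13.315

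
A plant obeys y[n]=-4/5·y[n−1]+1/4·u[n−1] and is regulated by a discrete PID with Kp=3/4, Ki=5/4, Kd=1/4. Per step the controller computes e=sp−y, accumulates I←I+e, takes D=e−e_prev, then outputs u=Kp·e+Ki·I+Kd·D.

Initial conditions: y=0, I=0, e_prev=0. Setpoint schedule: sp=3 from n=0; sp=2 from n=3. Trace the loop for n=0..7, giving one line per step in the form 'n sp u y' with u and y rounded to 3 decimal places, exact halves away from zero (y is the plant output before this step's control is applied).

0 3 6.750 0.000
1 3 5.953 1.688
2 3 11.501 0.138
3 2 6.532 2.765
4 2 14.005 -0.579
5 2 6.171 3.964
6 2 17.436 -1.629
7 2 4.169 5.662

(exact arithmetic carried between steps; '≈' marks a value shown rounded to 6 d.p. or computed from one; I and e_prev carry over from the previous line; the table rounds u and y to 3 d.p., halves away from zero)
n=0: y=0, sp=3, e=sp−y=3; I=3, D=e−e_prev=3; u=3/4·3+5/4·3+1/4·3=6.75; next y=-4/5·0+1/4·6.75=1.6875
n=1: y=1.6875, sp=3, e=sp−y=1.3125; I=4.3125, D=e−e_prev=-1.6875; u=3/4·1.3125+5/4·4.3125+1/4·(-1.6875)=5.953125; next y=-4/5·1.6875+1/4·5.953125≈0.138281
n=2: y≈0.138281, sp=3, e=sp−y≈2.861719; I≈7.174219, D=e−e_prev≈1.549219; u=3/4·2.861719+5/4·7.174219+1/4·1.549219≈11.501367; next y=-4/5·0.138281+1/4·11.501367≈2.764717
n=3: y≈2.764717, sp=2, e=sp−y≈-0.764717; I≈6.409502, D=e−e_prev≈-3.626436; u=3/4·(-0.764717)+5/4·6.409502+1/4·(-3.626436)≈6.531731; next y=-4/5·2.764717+1/4·6.531731≈-0.578841
n=4: y≈-0.578841, sp=2, e=sp−y≈2.578841; I≈8.988343, D=e−e_prev≈3.343557; u=3/4·2.578841+5/4·8.988343+1/4·3.343557≈14.005448; next y=-4/5·(-0.578841)+1/4·14.005448≈3.964435
n=5: y≈3.964435, sp=2, e=sp−y≈-1.964435; I≈7.023908, D=e−e_prev≈-4.543275; u=3/4·(-1.964435)+5/4·7.023908+1/4·(-4.543275)≈6.170740; next y=-4/5·3.964435+1/4·6.170740≈-1.628863
n=6: y≈-1.628863, sp=2, e=sp−y≈3.628863; I≈10.652771, D=e−e_prev≈5.593297; u=3/4·3.628863+5/4·10.652771+1/4·5.593297≈17.435935; next y=-4/5·(-1.628863)+1/4·17.435935≈5.662074
n=7: y≈5.662074, sp=2, e=sp−y≈-3.662074; I≈6.990697, D=e−e_prev≈-7.290936; u=3/4·(-3.662074)+5/4·6.990697+1/4·(-7.290936)≈4.169082; next y=-4/5·5.662074+1/4·4.169082≈-3.487389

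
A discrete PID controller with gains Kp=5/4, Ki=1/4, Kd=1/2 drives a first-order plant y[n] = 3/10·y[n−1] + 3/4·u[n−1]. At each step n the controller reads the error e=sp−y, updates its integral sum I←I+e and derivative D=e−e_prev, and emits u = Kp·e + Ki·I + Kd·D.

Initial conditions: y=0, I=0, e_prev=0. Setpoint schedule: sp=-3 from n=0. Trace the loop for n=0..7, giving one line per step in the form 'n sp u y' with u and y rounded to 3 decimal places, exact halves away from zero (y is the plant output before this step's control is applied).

0 -3 -6.000 0.000
1 -3 3.750 -4.500
2 -3 -10.050 1.463
3 -3 8.938 -7.099
4 -3 -17.663 4.574
5 -3 19.178 -11.875
6 -3 -32.220 10.821
7 -3 39.152 -20.919

(exact arithmetic carried between steps; '≈' marks a value shown rounded to 6 d.p. or computed from one; I and e_prev carry over from the previous line; the table rounds u and y to 3 d.p., halves away from zero)
n=0: y=0, sp=-3, e=sp−y=-3; I=-3, D=e−e_prev=-3; u=5/4·(-3)+1/4·(-3)+1/2·(-3)=-6; next y=3/10·0+3/4·(-6)=-4.5
n=1: y=-4.5, sp=-3, e=sp−y=1.5; I=-1.5, D=e−e_prev=4.5; u=5/4·1.5+1/4·(-1.5)+1/2·4.5=3.75; next y=3/10·(-4.5)+3/4·3.75=1.4625
n=2: y=1.4625, sp=-3, e=sp−y=-4.4625; I=-5.9625, D=e−e_prev=-5.9625; u=5/4·(-4.4625)+1/4·(-5.9625)+1/2·(-5.9625)=-10.05; next y=3/10·1.4625+3/4·(-10.05)=-7.09875
n=3: y=-7.09875, sp=-3, e=sp−y=4.09875; I=-1.86375, D=e−e_prev=8.56125; u=5/4·4.09875+1/4·(-1.86375)+1/2·8.56125=8.938125; next y=3/10·(-7.09875)+3/4·8.938125≈4.573969
n=4: y≈4.573969, sp=-3, e=sp−y≈-7.573969; I≈-9.437719, D=e−e_prev≈-11.672719; u=5/4·(-7.573969)+1/4·(-9.437719)+1/2·(-11.672719)≈-17.66325; next y=3/10·4.573969+3/4·(-17.66325)≈-11.875247
n=5: y≈-11.875247, sp=-3, e=sp−y≈8.875247; I≈-0.562472, D=e−e_prev≈16.449216; u=5/4·8.875247+1/4·(-0.562472)+1/2·16.449216≈19.178048; next y=3/10·(-11.875247)+3/4·19.178048≈10.820962
n=6: y≈10.820962, sp=-3, e=sp−y≈-13.820962; I≈-14.383434, D=e−e_prev≈-22.696209; u=5/4·(-13.820962)+1/4·(-14.383434)+1/2·(-22.696209)≈-32.220166; next y=3/10·10.820962+3/4·(-32.220166)≈-20.918836
n=7: y≈-20.918836, sp=-3, e=sp−y≈17.918836; I≈3.535402, D=e−e_prev≈31.739798; u=5/4·17.918836+1/4·3.535402+1/2·31.739798≈39.152294; next y=3/10·(-20.918836)+3/4·39.152294≈23.088570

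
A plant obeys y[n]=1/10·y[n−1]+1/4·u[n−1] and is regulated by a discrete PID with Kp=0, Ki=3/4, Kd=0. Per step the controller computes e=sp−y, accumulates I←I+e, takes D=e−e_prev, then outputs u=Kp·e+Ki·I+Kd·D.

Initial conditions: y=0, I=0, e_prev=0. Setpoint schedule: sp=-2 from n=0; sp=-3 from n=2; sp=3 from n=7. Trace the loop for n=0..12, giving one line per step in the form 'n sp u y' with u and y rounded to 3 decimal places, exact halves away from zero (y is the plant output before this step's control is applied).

(exact arithmetic carried between steps; '≈' marks a value shown rounded to 6 d.p. or computed from one; I and e_prev carry over from the previous line; the table rounds u and y to 3 d.p., halves away from zero)
n=0: y=0, sp=-2, e=sp−y=-2; I=-2, D=e−e_prev=-2; u=0·(-2)+3/4·(-2)+0·(-2)=-1.5; next y=1/10·0+1/4·(-1.5)=-0.375
n=1: y=-0.375, sp=-2, e=sp−y=-1.625; I=-3.625, D=e−e_prev=0.375; u=0·(-1.625)+3/4·(-3.625)+0·0.375=-2.71875; next y=1/10·(-0.375)+1/4·(-2.71875)≈-0.717188
n=2: y≈-0.717188, sp=-3, e=sp−y≈-2.282813; I≈-5.907813, D=e−e_prev≈-0.657813; u=0·(-2.282813)+3/4·(-5.907813)+0·(-0.657813)≈-4.430859; next y=1/10·(-0.717188)+1/4·(-4.430859)≈-1.179434
n=3: y≈-1.179434, sp=-3, e=sp−y≈-1.820566; I≈-7.728379, D=e−e_prev≈0.462246; u=0·(-1.820566)+3/4·(-7.728379)+0·0.462246≈-5.796284; next y=1/10·(-1.179434)+1/4·(-5.796284)≈-1.567014
n=4: y≈-1.567014, sp=-3, e=sp−y≈-1.432986; I≈-9.161365, D=e−e_prev≈0.387581; u=0·(-1.432986)+3/4·(-9.161365)+0·0.387581≈-6.871023; next y=1/10·(-1.567014)+1/4·(-6.871023)≈-1.874457
n=5: y≈-1.874457, sp=-3, e=sp−y≈-1.125543; I≈-10.286907, D=e−e_prev≈0.307443; u=0·(-1.125543)+3/4·(-10.286907)+0·0.307443≈-7.715180; next y=1/10·(-1.874457)+1/4·(-7.715180)≈-2.116241
n=6: y≈-2.116241, sp=-3, e=sp−y≈-0.883759; I≈-11.170666, D=e−e_prev≈0.241784; u=0·(-0.883759)+3/4·(-11.170666)+0·0.241784≈-8.378000; next y=1/10·(-2.116241)+1/4·(-8.378000)≈-2.306124
n=7: y≈-2.306124, sp=3, e=sp−y≈5.306124; I≈-5.864542, D=e−e_prev≈6.189883; u=0·5.306124+3/4·(-5.864542)+0·6.189883≈-4.398407; next y=1/10·(-2.306124)+1/4·(-4.398407)≈-1.330214
n=8: y≈-1.330214, sp=3, e=sp−y≈4.330214; I≈-1.534328, D=e−e_prev≈-0.975910; u=0·4.330214+3/4·(-1.534328)+0·(-0.975910)≈-1.150746; next y=1/10·(-1.330214)+1/4·(-1.150746)≈-0.420708
n=9: y≈-0.420708, sp=3, e=sp−y≈3.420708; I≈1.886380, D=e−e_prev≈-0.909506; u=0·3.420708+3/4·1.886380+0·(-0.909506)≈1.414785; next y=1/10·(-0.420708)+1/4·1.414785≈0.311625
n=10: y≈0.311625, sp=3, e=sp−y≈2.688375; I≈4.574754, D=e−e_prev≈-0.732333; u=0·2.688375+3/4·4.574754+0·(-0.732333)≈3.431066; next y=1/10·0.311625+1/4·3.431066≈0.888929
n=11: y≈0.888929, sp=3, e=sp−y≈2.111071; I≈6.685825, D=e−e_prev≈-0.577304; u=0·2.111071+3/4·6.685825+0·(-0.577304)≈5.014369; next y=1/10·0.888929+1/4·5.014369≈1.342485
n=12: y≈1.342485, sp=3, e=sp−y≈1.657515; I≈8.343340, D=e−e_prev≈-0.453556; u=0·1.657515+3/4·8.343340+0·(-0.453556)≈6.257505; next y=1/10·1.342485+1/4·6.257505≈1.698625

0 -2 -1.500 0.000
1 -2 -2.719 -0.375
2 -3 -4.431 -0.717
3 -3 -5.796 -1.179
4 -3 -6.871 -1.567
5 -3 -7.715 -1.874
6 -3 -8.378 -2.116
7 3 -4.398 -2.306
8 3 -1.151 -1.330
9 3 1.415 -0.421
10 3 3.431 0.312
11 3 5.014 0.889
12 3 6.258 1.342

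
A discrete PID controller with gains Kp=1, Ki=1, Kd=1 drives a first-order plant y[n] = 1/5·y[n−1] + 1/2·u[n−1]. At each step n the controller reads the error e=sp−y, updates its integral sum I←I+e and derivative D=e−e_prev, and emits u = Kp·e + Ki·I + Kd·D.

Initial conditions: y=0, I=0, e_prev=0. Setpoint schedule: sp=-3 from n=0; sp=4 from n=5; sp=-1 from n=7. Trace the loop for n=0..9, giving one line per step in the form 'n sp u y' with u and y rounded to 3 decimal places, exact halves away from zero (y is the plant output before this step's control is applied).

0 -3 -9.000 0.000
1 -3 4.500 -4.500
2 -3 -16.050 1.350
3 -3 12.765 -7.755
4 -3 -29.345 4.832
5 4 52.023 -13.706
6 4 -66.737 23.270
7 -1 91.923 -28.715
8 -1 -134.147 40.219
9 -1 191.313 -59.030

(exact arithmetic carried between steps; '≈' marks a value shown rounded to 6 d.p. or computed from one; I and e_prev carry over from the previous line; the table rounds u and y to 3 d.p., halves away from zero)
n=0: y=0, sp=-3, e=sp−y=-3; I=-3, D=e−e_prev=-3; u=1·(-3)+1·(-3)+1·(-3)=-9; next y=1/5·0+1/2·(-9)=-4.5
n=1: y=-4.5, sp=-3, e=sp−y=1.5; I=-1.5, D=e−e_prev=4.5; u=1·1.5+1·(-1.5)+1·4.5=4.5; next y=1/5·(-4.5)+1/2·4.5=1.35
n=2: y=1.35, sp=-3, e=sp−y=-4.35; I=-5.85, D=e−e_prev=-5.85; u=1·(-4.35)+1·(-5.85)+1·(-5.85)=-16.05; next y=1/5·1.35+1/2·(-16.05)=-7.755
n=3: y=-7.755, sp=-3, e=sp−y=4.755; I=-1.095, D=e−e_prev=9.105; u=1·4.755+1·(-1.095)+1·9.105=12.765; next y=1/5·(-7.755)+1/2·12.765=4.8315
n=4: y=4.8315, sp=-3, e=sp−y=-7.8315; I=-8.9265, D=e−e_prev=-12.5865; u=1·(-7.8315)+1·(-8.9265)+1·(-12.5865)=-29.3445; next y=1/5·4.8315+1/2·(-29.3445)=-13.70595
n=5: y=-13.70595, sp=4, e=sp−y=17.70595; I=8.77945, D=e−e_prev=25.53745; u=1·17.70595+1·8.77945+1·25.53745=52.02285; next y=1/5·(-13.70595)+1/2·52.02285=23.270235
n=6: y=23.270235, sp=4, e=sp−y=-19.270235; I=-10.490785, D=e−e_prev=-36.976185; u=1·(-19.270235)+1·(-10.490785)+1·(-36.976185)=-66.737205; next y=1/5·23.270235+1/2·(-66.737205)≈-28.714556
n=7: y≈-28.714556, sp=-1, e=sp−y≈27.714556; I≈17.223771, D=e−e_prev≈46.984791; u=1·27.714556+1·17.223771+1·46.984791≈91.923117; next y=1/5·(-28.714556)+1/2·91.923117≈40.218647
n=8: y≈40.218647, sp=-1, e=sp−y≈-41.218647; I≈-23.994877, D=e−e_prev≈-68.933203; u=1·(-41.218647)+1·(-23.994877)+1·(-68.933203)≈-134.146726; next y=1/5·40.218647+1/2·(-134.146726)≈-59.029634
n=9: y≈-59.029634, sp=-1, e=sp−y≈58.029634; I≈34.034757, D=e−e_prev≈99.248281; u=1·58.029634+1·34.034757+1·99.248281≈191.312672; next y=1/5·(-59.029634)+1/2·191.312672≈83.850409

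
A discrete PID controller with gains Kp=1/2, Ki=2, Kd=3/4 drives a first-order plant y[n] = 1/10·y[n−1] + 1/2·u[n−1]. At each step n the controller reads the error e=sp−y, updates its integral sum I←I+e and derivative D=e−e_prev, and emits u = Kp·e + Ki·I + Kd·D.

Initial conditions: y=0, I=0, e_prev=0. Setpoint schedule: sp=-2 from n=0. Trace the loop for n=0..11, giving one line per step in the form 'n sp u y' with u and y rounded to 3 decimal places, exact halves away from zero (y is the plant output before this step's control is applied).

(exact arithmetic carried between steps; '≈' marks a value shown rounded to 6 d.p. or computed from one; I and e_prev carry over from the previous line; the table rounds u and y to 3 d.p., halves away from zero)
n=0: y=0, sp=-2, e=sp−y=-2; I=-2, D=e−e_prev=-2; u=1/2·(-2)+2·(-2)+3/4·(-2)=-6.5; next y=1/10·0+1/2·(-6.5)=-3.25
n=1: y=-3.25, sp=-2, e=sp−y=1.25; I=-0.75, D=e−e_prev=3.25; u=1/2·1.25+2·(-0.75)+3/4·3.25=1.5625; next y=1/10·(-3.25)+1/2·1.5625=0.45625
n=2: y=0.45625, sp=-2, e=sp−y=-2.45625; I=-3.20625, D=e−e_prev=-3.70625; u=1/2·(-2.45625)+2·(-3.20625)+3/4·(-3.70625)≈-10.420313; next y=1/10·0.45625+1/2·(-10.420313)≈-5.164531
n=3: y≈-5.164531, sp=-2, e=sp−y≈3.164531; I≈-0.041719, D=e−e_prev≈5.620781; u=1/2·3.164531+2·(-0.041719)+3/4·5.620781≈5.714414; next y=1/10·(-5.164531)+1/2·5.714414≈2.340754
n=4: y≈2.340754, sp=-2, e=sp−y≈-4.340754; I≈-4.382473, D=e−e_prev≈-7.505285; u=1/2·(-4.340754)+2·(-4.382473)+3/4·(-7.505285)≈-16.564286; next y=1/10·2.340754+1/2·(-16.564286)≈-8.048068
n=5: y≈-8.048068, sp=-2, e=sp−y≈6.048068; I≈1.665595, D=e−e_prev≈10.388822; u=1/2·6.048068+2·1.665595+3/4·10.388822≈14.146840; next y=1/10·(-8.048068)+1/2·14.146840≈6.268613
n=6: y≈6.268613, sp=-2, e=sp−y≈-8.268613; I≈-6.603018, D=e−e_prev≈-14.316681; u=1/2·(-8.268613)+2·(-6.603018)+3/4·(-14.316681)≈-28.077854; next y=1/10·6.268613+1/2·(-28.077854)≈-13.412066
n=7: y≈-13.412066, sp=-2, e=sp−y≈11.412066; I≈4.809047, D=e−e_prev≈19.680679; u=1/2·11.412066+2·4.809047+3/4·19.680679≈30.084637; next y=1/10·(-13.412066)+1/2·30.084637≈13.701112
n=8: y≈13.701112, sp=-2, e=sp−y≈-15.701112; I≈-10.892064, D=e−e_prev≈-27.113177; u=1/2·(-15.701112)+2·(-10.892064)+3/4·(-27.113177)≈-49.969568; next y=1/10·13.701112+1/2·(-49.969568)≈-23.614673
n=9: y≈-23.614673, sp=-2, e=sp−y≈21.614673; I≈10.722608, D=e−e_prev≈37.315784; u=1/2·21.614673+2·10.722608+3/4·37.315784≈60.239391; next y=1/10·(-23.614673)+1/2·60.239391≈27.758228
n=10: y≈27.758228, sp=-2, e=sp−y≈-29.758228; I≈-19.035620, D=e−e_prev≈-51.372901; u=1/2·(-29.758228)+2·(-19.035620)+3/4·(-51.372901)≈-91.480030; next y=1/10·27.758228+1/2·(-91.480030)≈-42.964192
n=11: y≈-42.964192, sp=-2, e=sp−y≈40.964192; I≈21.928572, D=e−e_prev≈70.722420; u=1/2·40.964192+2·21.928572+3/4·70.722420≈117.381056; next y=1/10·(-42.964192)+1/2·117.381056≈54.394109

0 -2 -6.500 0.000
1 -2 1.563 -3.250
2 -2 -10.420 0.456
3 -2 5.714 -5.165
4 -2 -16.564 2.341
5 -2 14.147 -8.048
6 -2 -28.078 6.269
7 -2 30.085 -13.412
8 -2 -49.970 13.701
9 -2 60.239 -23.615
10 -2 -91.480 27.758
11 -2 117.381 -42.964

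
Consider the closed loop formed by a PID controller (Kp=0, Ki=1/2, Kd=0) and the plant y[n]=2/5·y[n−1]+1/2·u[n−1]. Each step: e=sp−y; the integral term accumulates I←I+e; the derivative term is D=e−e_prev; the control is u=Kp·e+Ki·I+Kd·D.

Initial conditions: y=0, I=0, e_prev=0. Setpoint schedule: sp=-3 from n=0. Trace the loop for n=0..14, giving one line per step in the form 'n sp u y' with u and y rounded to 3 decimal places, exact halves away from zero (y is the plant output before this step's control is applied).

0 -3 -1.500 0.000
1 -3 -2.625 -0.750
2 -3 -3.319 -1.613
3 -3 -3.667 -2.304
4 -3 -3.789 -2.755
5 -3 -3.791 -2.997
6 -3 -3.744 -3.094
7 -3 -3.689 -3.109
8 -3 -3.645 -3.088
9 -3 -3.616 -3.058
10 -3 -3.600 -3.031
11 -3 -3.594 -3.013
12 -3 -3.593 -3.002
13 -3 -3.594 -2.997
14 -3 -3.596 -2.996

(exact arithmetic carried between steps; '≈' marks a value shown rounded to 6 d.p. or computed from one; I and e_prev carry over from the previous line; the table rounds u and y to 3 d.p., halves away from zero)
n=0: y=0, sp=-3, e=sp−y=-3; I=-3, D=e−e_prev=-3; u=0·(-3)+1/2·(-3)+0·(-3)=-1.5; next y=2/5·0+1/2·(-1.5)=-0.75
n=1: y=-0.75, sp=-3, e=sp−y=-2.25; I=-5.25, D=e−e_prev=0.75; u=0·(-2.25)+1/2·(-5.25)+0·0.75=-2.625; next y=2/5·(-0.75)+1/2·(-2.625)=-1.6125
n=2: y=-1.6125, sp=-3, e=sp−y=-1.3875; I=-6.6375, D=e−e_prev=0.8625; u=0·(-1.3875)+1/2·(-6.6375)+0·0.8625=-3.31875; next y=2/5·(-1.6125)+1/2·(-3.31875)=-2.304375
n=3: y=-2.304375, sp=-3, e=sp−y=-0.695625; I=-7.333125, D=e−e_prev=0.691875; u=0·(-0.695625)+1/2·(-7.333125)+0·0.691875≈-3.666563; next y=2/5·(-2.304375)+1/2·(-3.666563)≈-2.755031
n=4: y≈-2.755031, sp=-3, e=sp−y≈-0.244969; I≈-7.578094, D=e−e_prev≈0.450656; u=0·(-0.244969)+1/2·(-7.578094)+0·0.450656≈-3.789047; next y=2/5·(-2.755031)+1/2·(-3.789047)≈-2.996536
n=5: y≈-2.996536, sp=-3, e=sp−y≈-0.003464; I≈-7.581558, D=e−e_prev≈0.241505; u=0·(-0.003464)+1/2·(-7.581558)+0·0.241505≈-3.790779; next y=2/5·(-2.996536)+1/2·(-3.790779)≈-3.094004
n=6: y≈-3.094004, sp=-3, e=sp−y≈0.094004; I≈-7.487554, D=e−e_prev≈0.097468; u=0·0.094004+1/2·(-7.487554)+0·0.097468≈-3.743777; next y=2/5·(-3.094004)+1/2·(-3.743777)≈-3.109490
n=7: y≈-3.109490, sp=-3, e=sp−y≈0.109490; I≈-7.378064, D=e−e_prev≈0.015486; u=0·0.109490+1/2·(-7.378064)+0·0.015486≈-3.689032; next y=2/5·(-3.109490)+1/2·(-3.689032)≈-3.088312
n=8: y≈-3.088312, sp=-3, e=sp−y≈0.088312; I≈-7.289752, D=e−e_prev≈-0.021178; u=0·0.088312+1/2·(-7.289752)+0·(-0.021178)≈-3.644876; next y=2/5·(-3.088312)+1/2·(-3.644876)≈-3.057763
n=9: y≈-3.057763, sp=-3, e=sp−y≈0.057763; I≈-7.231989, D=e−e_prev≈-0.030549; u=0·0.057763+1/2·(-7.231989)+0·(-0.030549)≈-3.615995; next y=2/5·(-3.057763)+1/2·(-3.615995)≈-3.031102
n=10: y≈-3.031102, sp=-3, e=sp−y≈0.031102; I≈-7.200887, D=e−e_prev≈-0.026660; u=0·0.031102+1/2·(-7.200887)+0·(-0.026660)≈-3.600443; next y=2/5·(-3.031102)+1/2·(-3.600443)≈-3.012663
n=11: y≈-3.012663, sp=-3, e=sp−y≈0.012663; I≈-7.188224, D=e−e_prev≈-0.018440; u=0·0.012663+1/2·(-7.188224)+0·(-0.018440)≈-3.594112; next y=2/5·(-3.012663)+1/2·(-3.594112)≈-3.002121
n=12: y≈-3.002121, sp=-3, e=sp−y≈0.002121; I≈-7.186103, D=e−e_prev≈-0.010542; u=0·0.002121+1/2·(-7.186103)+0·(-0.010542)≈-3.593052; next y=2/5·(-3.002121)+1/2·(-3.593052)≈-2.997374
n=13: y≈-2.997374, sp=-3, e=sp−y≈-0.002626; I≈-7.188729, D=e−e_prev≈-0.004747; u=0·(-0.002626)+1/2·(-7.188729)+0·(-0.004747)≈-3.594364; next y=2/5·(-2.997374)+1/2·(-3.594364)≈-2.996132
n=14: y≈-2.996132, sp=-3, e=sp−y≈-0.003868; I≈-7.192597, D=e−e_prev≈-0.001242; u=0·(-0.003868)+1/2·(-7.192597)+0·(-0.001242)≈-3.596298; next y=2/5·(-2.996132)+1/2·(-3.596298)≈-2.996602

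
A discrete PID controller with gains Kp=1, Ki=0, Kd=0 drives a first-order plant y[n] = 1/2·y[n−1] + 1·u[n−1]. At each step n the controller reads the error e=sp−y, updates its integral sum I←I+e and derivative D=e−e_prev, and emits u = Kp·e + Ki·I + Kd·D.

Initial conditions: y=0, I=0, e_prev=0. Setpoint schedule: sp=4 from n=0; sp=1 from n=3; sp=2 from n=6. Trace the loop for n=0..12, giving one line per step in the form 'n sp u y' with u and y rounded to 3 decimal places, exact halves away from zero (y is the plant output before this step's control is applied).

0 4 4.000 0.000
1 4 0.000 4.000
2 4 2.000 2.000
3 1 -2.000 3.000
4 1 1.500 -0.500
5 1 -0.250 1.250
6 2 1.625 0.375
7 2 0.188 1.813
8 2 0.906 1.094
9 2 0.547 1.453
10 2 0.727 1.273
11 2 0.637 1.363
12 2 0.682 1.318

(exact arithmetic carried between steps; '≈' marks a value shown rounded to 6 d.p. or computed from one; I and e_prev carry over from the previous line; the table rounds u and y to 3 d.p., halves away from zero)
n=0: y=0, sp=4, e=sp−y=4; I=4, D=e−e_prev=4; u=1·4+0·4+0·4=4; next y=1/2·0+1·4=4
n=1: y=4, sp=4, e=sp−y=0; I=4, D=e−e_prev=-4; u=1·0+0·4+0·(-4)=0; next y=1/2·4+1·0=2
n=2: y=2, sp=4, e=sp−y=2; I=6, D=e−e_prev=2; u=1·2+0·6+0·2=2; next y=1/2·2+1·2=3
n=3: y=3, sp=1, e=sp−y=-2; I=4, D=e−e_prev=-4; u=1·(-2)+0·4+0·(-4)=-2; next y=1/2·3+1·(-2)=-0.5
n=4: y=-0.5, sp=1, e=sp−y=1.5; I=5.5, D=e−e_prev=3.5; u=1·1.5+0·5.5+0·3.5=1.5; next y=1/2·(-0.5)+1·1.5=1.25
n=5: y=1.25, sp=1, e=sp−y=-0.25; I=5.25, D=e−e_prev=-1.75; u=1·(-0.25)+0·5.25+0·(-1.75)=-0.25; next y=1/2·1.25+1·(-0.25)=0.375
n=6: y=0.375, sp=2, e=sp−y=1.625; I=6.875, D=e−e_prev=1.875; u=1·1.625+0·6.875+0·1.875=1.625; next y=1/2·0.375+1·1.625=1.8125
n=7: y=1.8125, sp=2, e=sp−y=0.1875; I=7.0625, D=e−e_prev=-1.4375; u=1·0.1875+0·7.0625+0·(-1.4375)=0.1875; next y=1/2·1.8125+1·0.1875=1.09375
n=8: y=1.09375, sp=2, e=sp−y=0.90625; I=7.96875, D=e−e_prev=0.71875; u=1·0.90625+0·7.96875+0·0.71875=0.90625; next y=1/2·1.09375+1·0.90625=1.453125
n=9: y=1.453125, sp=2, e=sp−y=0.546875; I=8.515625, D=e−e_prev=-0.359375; u=1·0.546875+0·8.515625+0·(-0.359375)=0.546875; next y=1/2·1.453125+1·0.546875≈1.273438
n=10: y≈1.273438, sp=2, e=sp−y≈0.726563; I≈9.242188, D=e−e_prev≈0.179688; u=1·0.726563+0·9.242188+0·0.179688≈0.726563; next y=1/2·1.273438+1·0.726563≈1.363281
n=11: y≈1.363281, sp=2, e=sp−y≈0.636719; I≈9.878906, D=e−e_prev≈-0.089844; u=1·0.636719+0·9.878906+0·(-0.089844)≈0.636719; next y=1/2·1.363281+1·0.636719≈1.318359
n=12: y≈1.318359, sp=2, e=sp−y≈0.681641; I≈10.560547, D=e−e_prev≈0.044922; u=1·0.681641+0·10.560547+0·0.044922≈0.681641; next y=1/2·1.318359+1·0.681641≈1.340820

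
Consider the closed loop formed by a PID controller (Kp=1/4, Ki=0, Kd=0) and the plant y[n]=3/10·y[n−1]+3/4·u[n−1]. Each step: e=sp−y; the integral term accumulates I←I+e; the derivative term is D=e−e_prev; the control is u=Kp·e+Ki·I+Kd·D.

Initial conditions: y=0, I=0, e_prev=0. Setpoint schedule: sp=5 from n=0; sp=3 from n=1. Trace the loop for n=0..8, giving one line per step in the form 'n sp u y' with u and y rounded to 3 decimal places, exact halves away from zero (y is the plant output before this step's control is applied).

0 5 1.250 0.000
1 3 0.516 0.938
2 3 0.583 0.668
3 3 0.591 0.638
4 3 0.591 0.634
5 3 0.592 0.634
6 3 0.592 0.634
7 3 0.592 0.634
8 3 0.592 0.634

(exact arithmetic carried between steps; '≈' marks a value shown rounded to 6 d.p. or computed from one; I and e_prev carry over from the previous line; the table rounds u and y to 3 d.p., halves away from zero)
n=0: y=0, sp=5, e=sp−y=5; I=5, D=e−e_prev=5; u=1/4·5+0·5+0·5=1.25; next y=3/10·0+3/4·1.25=0.9375
n=1: y=0.9375, sp=3, e=sp−y=2.0625; I=7.0625, D=e−e_prev=-2.9375; u=1/4·2.0625+0·7.0625+0·(-2.9375)=0.515625; next y=3/10·0.9375+3/4·0.515625≈0.667969
n=2: y≈0.667969, sp=3, e=sp−y≈2.332031; I≈9.394531, D=e−e_prev≈0.269531; u=1/4·2.332031+0·9.394531+0·0.269531≈0.583008; next y=3/10·0.667969+3/4·0.583008≈0.637646
n=3: y≈0.637646, sp=3, e=sp−y≈2.362354; I≈11.756885, D=e−e_prev≈0.030322; u=1/4·2.362354+0·11.756885+0·0.030322≈0.590588; next y=3/10·0.637646+3/4·0.590588≈0.634235
n=4: y≈0.634235, sp=3, e=sp−y≈2.365765; I≈14.122650, D=e−e_prev≈0.003411; u=1/4·2.365765+0·14.122650+0·0.003411≈0.591441; next y=3/10·0.634235+3/4·0.591441≈0.633851
n=5: y≈0.633851, sp=3, e=sp−y≈2.366149; I≈16.488798, D=e−e_prev≈0.000384; u=1/4·2.366149+0·16.488798+0·0.000384≈0.591537; next y=3/10·0.633851+3/4·0.591537≈0.633808
n=6: y≈0.633808, sp=3, e=sp−y≈2.366192; I≈18.854990, D=e−e_prev≈0.000043; u=1/4·2.366192+0·18.854990+0·0.000043≈0.591548; next y=3/10·0.633808+3/4·0.591548≈0.633803
n=7: y≈0.633803, sp=3, e=sp−y≈2.366197; I≈21.221186, D=e−e_prev≈0.000005; u=1/4·2.366197+0·21.221186+0·0.000005≈0.591549; next y=3/10·0.633803+3/4·0.591549≈0.633803
n=8: y≈0.633803, sp=3, e=sp−y≈2.366197; I≈23.587383, D=e−e_prev≈0.000001; u=1/4·2.366197+0·23.587383+0·0.000001≈0.591549; next y=3/10·0.633803+3/4·0.591549≈0.633803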